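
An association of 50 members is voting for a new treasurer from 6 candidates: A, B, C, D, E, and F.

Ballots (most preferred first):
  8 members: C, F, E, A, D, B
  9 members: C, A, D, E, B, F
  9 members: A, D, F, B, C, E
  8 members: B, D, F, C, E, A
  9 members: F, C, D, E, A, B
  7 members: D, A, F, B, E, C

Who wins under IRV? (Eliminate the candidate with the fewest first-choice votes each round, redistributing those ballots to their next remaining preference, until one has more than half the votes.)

Round 1: A 9, B 8, C 17, D 7, E 0, F 9. E eliminated.
Round 2: A 9, B 8, C 17, D 7, F 9. D eliminated.
Round 3: A 16, B 8, C 17, F 9. B eliminated.
Round 4: A 16, C 17, F 17. A eliminated.
Round 5: C 17, F 33. F has a majority (≥26).

F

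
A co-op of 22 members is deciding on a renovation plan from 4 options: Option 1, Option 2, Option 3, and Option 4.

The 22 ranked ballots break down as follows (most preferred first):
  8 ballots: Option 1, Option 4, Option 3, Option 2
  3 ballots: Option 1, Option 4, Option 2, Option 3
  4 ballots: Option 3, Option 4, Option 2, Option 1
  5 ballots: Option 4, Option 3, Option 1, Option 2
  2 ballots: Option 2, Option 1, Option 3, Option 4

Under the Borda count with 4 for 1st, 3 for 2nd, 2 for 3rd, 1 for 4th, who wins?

Option 4

Option 1: 8×4 + 3×4 + 4×1 + 5×2 + 2×3 = 64
Option 2: 8×1 + 3×2 + 4×2 + 5×1 + 2×4 = 35
Option 3: 8×2 + 3×1 + 4×4 + 5×3 + 2×2 = 54
Option 4: 8×3 + 3×3 + 4×3 + 5×4 + 2×1 = 67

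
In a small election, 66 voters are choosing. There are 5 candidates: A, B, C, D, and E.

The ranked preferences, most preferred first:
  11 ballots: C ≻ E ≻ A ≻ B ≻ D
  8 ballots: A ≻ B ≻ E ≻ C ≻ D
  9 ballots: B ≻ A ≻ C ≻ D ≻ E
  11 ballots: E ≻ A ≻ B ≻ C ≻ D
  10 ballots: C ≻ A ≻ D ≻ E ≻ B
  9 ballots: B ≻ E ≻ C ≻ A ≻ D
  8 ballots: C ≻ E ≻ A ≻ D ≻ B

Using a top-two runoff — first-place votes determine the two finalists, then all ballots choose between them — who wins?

B

Round 1 first-place votes: A 8, B 18, C 29, D 0, E 11. C and B advance.
Runoff: C is ranked above B on 29 ballots, B above C on 37.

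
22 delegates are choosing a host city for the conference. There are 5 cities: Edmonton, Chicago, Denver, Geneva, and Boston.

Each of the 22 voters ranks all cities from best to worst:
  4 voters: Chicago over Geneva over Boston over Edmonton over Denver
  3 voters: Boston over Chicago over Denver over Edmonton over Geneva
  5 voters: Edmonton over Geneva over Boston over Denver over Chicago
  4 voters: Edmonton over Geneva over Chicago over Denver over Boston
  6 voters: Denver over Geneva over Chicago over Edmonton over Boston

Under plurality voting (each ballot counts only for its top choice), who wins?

Edmonton

First-place votes: Edmonton 9, Chicago 4, Denver 6, Geneva 0, Boston 3.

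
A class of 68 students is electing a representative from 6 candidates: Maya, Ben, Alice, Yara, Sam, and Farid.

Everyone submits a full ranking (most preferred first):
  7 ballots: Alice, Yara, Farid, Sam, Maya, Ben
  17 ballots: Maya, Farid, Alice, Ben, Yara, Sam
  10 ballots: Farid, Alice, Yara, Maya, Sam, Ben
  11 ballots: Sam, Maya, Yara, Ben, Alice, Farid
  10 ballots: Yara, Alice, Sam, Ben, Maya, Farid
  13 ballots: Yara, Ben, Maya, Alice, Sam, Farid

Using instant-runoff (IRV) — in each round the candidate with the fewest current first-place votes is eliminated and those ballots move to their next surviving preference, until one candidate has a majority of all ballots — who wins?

Round 1: Maya 17, Ben 0, Alice 7, Yara 23, Sam 11, Farid 10. Ben eliminated.
Round 2: Maya 17, Alice 7, Yara 23, Sam 11, Farid 10. Alice eliminated.
Round 3: Maya 17, Yara 30, Sam 11, Farid 10. Farid eliminated.
Round 4: Maya 17, Yara 40, Sam 11. Yara has a majority (≥35).

Yara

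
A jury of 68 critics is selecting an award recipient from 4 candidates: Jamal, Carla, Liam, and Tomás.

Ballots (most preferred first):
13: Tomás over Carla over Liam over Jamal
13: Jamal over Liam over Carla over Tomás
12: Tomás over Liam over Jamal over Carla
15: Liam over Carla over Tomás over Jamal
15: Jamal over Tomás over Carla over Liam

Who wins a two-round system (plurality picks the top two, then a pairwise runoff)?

Round 1 first-place votes: Jamal 28, Carla 0, Liam 15, Tomás 25. Jamal and Tomás advance.
Runoff: Jamal is ranked above Tomás on 28 ballots, Tomás above Jamal on 40.

Tomás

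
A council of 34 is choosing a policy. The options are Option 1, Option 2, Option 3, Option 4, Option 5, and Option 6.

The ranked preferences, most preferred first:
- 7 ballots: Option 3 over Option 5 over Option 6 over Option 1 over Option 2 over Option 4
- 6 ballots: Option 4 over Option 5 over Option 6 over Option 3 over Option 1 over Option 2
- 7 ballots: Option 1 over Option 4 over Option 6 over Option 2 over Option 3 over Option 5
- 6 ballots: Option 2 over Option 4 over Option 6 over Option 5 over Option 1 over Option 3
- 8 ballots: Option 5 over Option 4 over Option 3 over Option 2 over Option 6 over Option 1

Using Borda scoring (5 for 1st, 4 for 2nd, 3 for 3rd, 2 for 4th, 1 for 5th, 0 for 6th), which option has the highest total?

Option 4

Option 1: 7×2 + 6×1 + 7×5 + 6×1 + 8×0 = 61
Option 2: 7×1 + 6×0 + 7×2 + 6×5 + 8×2 = 67
Option 3: 7×5 + 6×2 + 7×1 + 6×0 + 8×3 = 78
Option 4: 7×0 + 6×5 + 7×4 + 6×4 + 8×4 = 114
Option 5: 7×4 + 6×4 + 7×0 + 6×2 + 8×5 = 104
Option 6: 7×3 + 6×3 + 7×3 + 6×3 + 8×1 = 86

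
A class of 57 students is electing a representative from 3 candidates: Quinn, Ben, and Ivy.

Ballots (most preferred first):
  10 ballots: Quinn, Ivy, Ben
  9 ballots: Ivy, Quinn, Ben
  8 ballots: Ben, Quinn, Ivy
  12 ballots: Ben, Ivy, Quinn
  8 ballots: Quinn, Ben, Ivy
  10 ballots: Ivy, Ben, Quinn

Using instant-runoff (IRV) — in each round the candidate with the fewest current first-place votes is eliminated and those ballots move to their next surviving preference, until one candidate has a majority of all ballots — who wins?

Ivy

Round 1: Quinn 18, Ben 20, Ivy 19. Quinn eliminated.
Round 2: Ben 28, Ivy 29. Ivy has a majority (≥29).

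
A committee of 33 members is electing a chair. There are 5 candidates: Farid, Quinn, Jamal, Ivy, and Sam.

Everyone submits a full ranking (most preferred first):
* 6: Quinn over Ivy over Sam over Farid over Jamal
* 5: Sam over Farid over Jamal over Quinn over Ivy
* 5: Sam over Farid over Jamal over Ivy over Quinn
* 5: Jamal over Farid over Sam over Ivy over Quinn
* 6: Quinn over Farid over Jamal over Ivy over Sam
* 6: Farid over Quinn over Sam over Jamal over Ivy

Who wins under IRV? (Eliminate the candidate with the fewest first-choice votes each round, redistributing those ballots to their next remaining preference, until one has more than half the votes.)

Farid

Round 1: Farid 6, Quinn 12, Jamal 5, Ivy 0, Sam 10. Ivy eliminated.
Round 2: Farid 6, Quinn 12, Jamal 5, Sam 10. Jamal eliminated.
Round 3: Farid 11, Quinn 12, Sam 10. Sam eliminated.
Round 4: Farid 21, Quinn 12. Farid has a majority (≥17).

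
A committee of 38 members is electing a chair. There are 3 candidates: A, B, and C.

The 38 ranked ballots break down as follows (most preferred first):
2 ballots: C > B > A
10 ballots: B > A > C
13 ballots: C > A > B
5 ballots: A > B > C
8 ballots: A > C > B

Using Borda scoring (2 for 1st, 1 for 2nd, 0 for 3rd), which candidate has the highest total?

A

A: 2×0 + 10×1 + 13×1 + 5×2 + 8×2 = 49
B: 2×1 + 10×2 + 13×0 + 5×1 + 8×0 = 27
C: 2×2 + 10×0 + 13×2 + 5×0 + 8×1 = 38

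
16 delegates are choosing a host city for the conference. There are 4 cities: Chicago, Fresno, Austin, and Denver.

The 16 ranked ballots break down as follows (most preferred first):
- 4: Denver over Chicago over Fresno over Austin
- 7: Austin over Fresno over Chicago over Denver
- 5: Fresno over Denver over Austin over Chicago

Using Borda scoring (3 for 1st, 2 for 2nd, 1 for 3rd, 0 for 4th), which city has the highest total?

Fresno

Chicago: 4×2 + 7×1 + 5×0 = 15
Fresno: 4×1 + 7×2 + 5×3 = 33
Austin: 4×0 + 7×3 + 5×1 = 26
Denver: 4×3 + 7×0 + 5×2 = 22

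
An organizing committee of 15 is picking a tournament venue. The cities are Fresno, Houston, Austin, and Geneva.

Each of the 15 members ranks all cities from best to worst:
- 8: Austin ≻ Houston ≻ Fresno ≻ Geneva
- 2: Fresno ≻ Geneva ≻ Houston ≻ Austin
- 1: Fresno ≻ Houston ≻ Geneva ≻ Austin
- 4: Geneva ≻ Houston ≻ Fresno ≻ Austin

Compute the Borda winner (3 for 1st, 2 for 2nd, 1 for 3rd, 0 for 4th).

Fresno: 8×1 + 2×3 + 1×3 + 4×1 = 21
Houston: 8×2 + 2×1 + 1×2 + 4×2 = 28
Austin: 8×3 + 2×0 + 1×0 + 4×0 = 24
Geneva: 8×0 + 2×2 + 1×1 + 4×3 = 17

Houston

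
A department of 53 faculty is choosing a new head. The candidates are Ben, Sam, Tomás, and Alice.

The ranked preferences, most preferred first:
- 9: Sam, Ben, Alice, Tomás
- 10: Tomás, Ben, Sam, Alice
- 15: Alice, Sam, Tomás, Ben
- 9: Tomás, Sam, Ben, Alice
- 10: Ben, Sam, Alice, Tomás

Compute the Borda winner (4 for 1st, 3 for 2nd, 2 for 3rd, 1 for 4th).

Ben: 9×3 + 10×3 + 15×1 + 9×2 + 10×4 = 130
Sam: 9×4 + 10×2 + 15×3 + 9×3 + 10×3 = 158
Tomás: 9×1 + 10×4 + 15×2 + 9×4 + 10×1 = 125
Alice: 9×2 + 10×1 + 15×4 + 9×1 + 10×2 = 117

Sam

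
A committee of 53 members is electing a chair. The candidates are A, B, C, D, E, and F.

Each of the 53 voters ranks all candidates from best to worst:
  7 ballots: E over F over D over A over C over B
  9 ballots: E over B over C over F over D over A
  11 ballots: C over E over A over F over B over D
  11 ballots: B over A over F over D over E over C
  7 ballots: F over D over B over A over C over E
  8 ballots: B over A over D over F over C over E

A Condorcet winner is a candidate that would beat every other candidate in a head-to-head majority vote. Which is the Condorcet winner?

E vs A: 27–26
E vs B: 27–26
E vs C: 27–26
E vs D: 27–26
E vs F: 27–26
E beats every other candidate.

E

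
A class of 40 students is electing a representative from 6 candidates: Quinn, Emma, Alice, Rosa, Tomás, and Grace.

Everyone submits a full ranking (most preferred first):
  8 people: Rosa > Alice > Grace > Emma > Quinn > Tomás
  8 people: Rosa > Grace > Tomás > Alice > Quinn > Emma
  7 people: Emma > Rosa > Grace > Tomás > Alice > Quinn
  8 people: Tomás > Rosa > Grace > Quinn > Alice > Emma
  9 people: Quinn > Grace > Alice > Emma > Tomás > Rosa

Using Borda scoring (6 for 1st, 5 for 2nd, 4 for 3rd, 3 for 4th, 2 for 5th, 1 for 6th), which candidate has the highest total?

Rosa

Quinn: 8×2 + 8×2 + 7×1 + 8×3 + 9×6 = 117
Emma: 8×3 + 8×1 + 7×6 + 8×1 + 9×3 = 109
Alice: 8×5 + 8×3 + 7×2 + 8×2 + 9×4 = 130
Rosa: 8×6 + 8×6 + 7×5 + 8×5 + 9×1 = 180
Tomás: 8×1 + 8×4 + 7×3 + 8×6 + 9×2 = 127
Grace: 8×4 + 8×5 + 7×4 + 8×4 + 9×5 = 177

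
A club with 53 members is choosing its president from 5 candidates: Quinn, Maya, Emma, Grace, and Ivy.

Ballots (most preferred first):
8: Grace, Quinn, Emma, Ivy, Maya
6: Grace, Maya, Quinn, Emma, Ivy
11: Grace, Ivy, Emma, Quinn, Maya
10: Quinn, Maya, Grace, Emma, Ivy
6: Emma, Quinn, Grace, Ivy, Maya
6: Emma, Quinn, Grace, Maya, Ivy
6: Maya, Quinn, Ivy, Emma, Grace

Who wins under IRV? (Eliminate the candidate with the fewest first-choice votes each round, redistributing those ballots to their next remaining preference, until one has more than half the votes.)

Quinn

Round 1: Quinn 10, Maya 6, Emma 12, Grace 25, Ivy 0. Ivy eliminated.
Round 2: Quinn 10, Maya 6, Emma 12, Grace 25. Maya eliminated.
Round 3: Quinn 16, Emma 12, Grace 25. Emma eliminated.
Round 4: Quinn 28, Grace 25. Quinn has a majority (≥27).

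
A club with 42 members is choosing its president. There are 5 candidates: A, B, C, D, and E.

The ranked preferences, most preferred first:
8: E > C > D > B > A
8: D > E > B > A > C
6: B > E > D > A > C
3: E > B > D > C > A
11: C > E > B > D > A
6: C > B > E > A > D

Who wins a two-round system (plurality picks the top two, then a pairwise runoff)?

E

Round 1 first-place votes: A 0, B 6, C 17, D 8, E 11. C and E advance.
Runoff: C is ranked above E on 17 ballots, E above C on 25.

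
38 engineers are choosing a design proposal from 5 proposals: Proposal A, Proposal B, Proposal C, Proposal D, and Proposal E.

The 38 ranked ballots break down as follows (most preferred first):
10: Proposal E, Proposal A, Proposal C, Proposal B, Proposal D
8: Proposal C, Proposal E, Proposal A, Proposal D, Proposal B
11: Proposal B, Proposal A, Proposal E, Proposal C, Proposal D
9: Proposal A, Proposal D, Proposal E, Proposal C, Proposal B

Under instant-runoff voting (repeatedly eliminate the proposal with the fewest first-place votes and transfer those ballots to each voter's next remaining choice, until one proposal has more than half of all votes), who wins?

Proposal E

Round 1: Proposal A 9, Proposal B 11, Proposal C 8, Proposal D 0, Proposal E 10. Proposal D eliminated.
Round 2: Proposal A 9, Proposal B 11, Proposal C 8, Proposal E 10. Proposal C eliminated.
Round 3: Proposal A 9, Proposal B 11, Proposal E 18. Proposal A eliminated.
Round 4: Proposal B 11, Proposal E 27. Proposal E has a majority (≥20).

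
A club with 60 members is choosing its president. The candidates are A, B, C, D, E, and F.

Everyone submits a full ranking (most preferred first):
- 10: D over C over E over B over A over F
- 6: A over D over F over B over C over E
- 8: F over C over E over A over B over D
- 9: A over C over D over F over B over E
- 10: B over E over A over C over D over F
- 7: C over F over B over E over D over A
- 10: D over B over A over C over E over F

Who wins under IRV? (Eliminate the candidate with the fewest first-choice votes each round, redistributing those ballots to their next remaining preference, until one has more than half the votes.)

Round 1: A 15, B 10, C 7, D 20, E 0, F 8. E eliminated.
Round 2: A 15, B 10, C 7, D 20, F 8. C eliminated.
Round 3: A 15, B 10, D 20, F 15. B eliminated.
Round 4: A 25, D 20, F 15. F eliminated.
Round 5: A 33, D 27. A has a majority (≥31).

A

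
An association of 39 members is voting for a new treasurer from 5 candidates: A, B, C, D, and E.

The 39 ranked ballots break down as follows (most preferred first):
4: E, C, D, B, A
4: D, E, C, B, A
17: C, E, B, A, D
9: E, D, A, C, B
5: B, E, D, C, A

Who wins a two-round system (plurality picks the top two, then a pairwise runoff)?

E

Round 1 first-place votes: A 0, B 5, C 17, D 4, E 13. C and E advance.
Runoff: C is ranked above E on 17 ballots, E above C on 22.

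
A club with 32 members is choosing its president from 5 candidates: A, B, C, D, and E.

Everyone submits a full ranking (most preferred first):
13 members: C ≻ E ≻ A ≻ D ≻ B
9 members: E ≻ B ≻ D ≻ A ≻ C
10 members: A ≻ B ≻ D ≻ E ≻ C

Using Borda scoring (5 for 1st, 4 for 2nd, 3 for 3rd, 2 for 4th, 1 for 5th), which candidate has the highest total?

E

A: 13×3 + 9×2 + 10×5 = 107
B: 13×1 + 9×4 + 10×4 = 89
C: 13×5 + 9×1 + 10×1 = 84
D: 13×2 + 9×3 + 10×3 = 83
E: 13×4 + 9×5 + 10×2 = 117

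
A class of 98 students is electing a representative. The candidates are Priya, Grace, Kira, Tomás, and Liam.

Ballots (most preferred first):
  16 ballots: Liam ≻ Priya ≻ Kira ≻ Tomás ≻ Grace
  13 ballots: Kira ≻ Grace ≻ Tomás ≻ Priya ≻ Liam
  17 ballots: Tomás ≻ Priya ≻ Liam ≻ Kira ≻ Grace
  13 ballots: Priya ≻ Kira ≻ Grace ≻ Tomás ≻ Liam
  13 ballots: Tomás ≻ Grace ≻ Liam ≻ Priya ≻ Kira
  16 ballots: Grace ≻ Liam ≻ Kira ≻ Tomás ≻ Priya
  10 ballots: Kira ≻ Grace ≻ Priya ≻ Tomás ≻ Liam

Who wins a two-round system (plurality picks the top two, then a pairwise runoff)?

Round 1 first-place votes: Priya 13, Grace 16, Kira 23, Tomás 30, Liam 16. Tomás and Kira advance.
Runoff: Tomás is ranked above Kira on 30 ballots, Kira above Tomás on 68.

Kira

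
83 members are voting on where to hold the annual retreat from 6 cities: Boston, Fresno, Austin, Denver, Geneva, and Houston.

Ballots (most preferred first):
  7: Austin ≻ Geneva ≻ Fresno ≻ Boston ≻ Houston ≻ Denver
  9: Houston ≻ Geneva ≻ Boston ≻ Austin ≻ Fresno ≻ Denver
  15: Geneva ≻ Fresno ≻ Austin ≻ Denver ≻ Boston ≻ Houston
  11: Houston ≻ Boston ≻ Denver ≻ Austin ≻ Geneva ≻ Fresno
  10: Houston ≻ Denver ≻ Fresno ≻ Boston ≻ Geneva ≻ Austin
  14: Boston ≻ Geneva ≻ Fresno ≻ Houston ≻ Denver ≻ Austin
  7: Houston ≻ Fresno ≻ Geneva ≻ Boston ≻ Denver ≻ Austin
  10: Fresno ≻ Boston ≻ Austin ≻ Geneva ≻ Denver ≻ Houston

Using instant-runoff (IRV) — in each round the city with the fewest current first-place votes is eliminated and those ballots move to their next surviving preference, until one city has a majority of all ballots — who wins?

Boston

Round 1: Boston 14, Fresno 10, Austin 7, Denver 0, Geneva 15, Houston 37. Denver eliminated.
Round 2: Boston 14, Fresno 10, Austin 7, Geneva 15, Houston 37. Austin eliminated.
Round 3: Boston 14, Fresno 10, Geneva 22, Houston 37. Fresno eliminated.
Round 4: Boston 24, Geneva 22, Houston 37. Geneva eliminated.
Round 5: Boston 46, Houston 37. Boston has a majority (≥42).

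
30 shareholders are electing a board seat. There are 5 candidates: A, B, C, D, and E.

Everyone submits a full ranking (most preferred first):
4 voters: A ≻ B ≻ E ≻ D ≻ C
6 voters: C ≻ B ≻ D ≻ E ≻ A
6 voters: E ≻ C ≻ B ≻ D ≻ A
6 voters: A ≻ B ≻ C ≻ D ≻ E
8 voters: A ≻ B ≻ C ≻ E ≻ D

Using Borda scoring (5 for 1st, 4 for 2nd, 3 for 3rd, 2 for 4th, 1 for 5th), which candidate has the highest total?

A: 4×5 + 6×1 + 6×1 + 6×5 + 8×5 = 102
B: 4×4 + 6×4 + 6×3 + 6×4 + 8×4 = 114
C: 4×1 + 6×5 + 6×4 + 6×3 + 8×3 = 100
D: 4×2 + 6×3 + 6×2 + 6×2 + 8×1 = 58
E: 4×3 + 6×2 + 6×5 + 6×1 + 8×2 = 76

B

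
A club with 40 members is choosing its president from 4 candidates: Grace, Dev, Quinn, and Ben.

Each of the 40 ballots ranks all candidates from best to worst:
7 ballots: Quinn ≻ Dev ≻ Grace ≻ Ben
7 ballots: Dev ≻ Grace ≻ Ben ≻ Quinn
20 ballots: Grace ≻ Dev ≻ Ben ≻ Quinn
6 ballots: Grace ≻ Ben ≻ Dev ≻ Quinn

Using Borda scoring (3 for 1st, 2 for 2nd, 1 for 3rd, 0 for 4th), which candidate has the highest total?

Grace: 7×1 + 7×2 + 20×3 + 6×3 = 99
Dev: 7×2 + 7×3 + 20×2 + 6×1 = 81
Quinn: 7×3 + 7×0 + 20×0 + 6×0 = 21
Ben: 7×0 + 7×1 + 20×1 + 6×2 = 39

Grace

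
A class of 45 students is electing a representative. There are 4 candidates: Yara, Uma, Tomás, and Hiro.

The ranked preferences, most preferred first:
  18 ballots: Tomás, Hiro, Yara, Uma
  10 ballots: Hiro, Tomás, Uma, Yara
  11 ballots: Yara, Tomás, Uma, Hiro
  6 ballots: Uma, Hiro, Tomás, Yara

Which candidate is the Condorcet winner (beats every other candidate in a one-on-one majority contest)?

Tomás vs Yara: 34–11
Tomás vs Uma: 39–6
Tomás vs Hiro: 29–16
Tomás beats every other candidate.

Tomás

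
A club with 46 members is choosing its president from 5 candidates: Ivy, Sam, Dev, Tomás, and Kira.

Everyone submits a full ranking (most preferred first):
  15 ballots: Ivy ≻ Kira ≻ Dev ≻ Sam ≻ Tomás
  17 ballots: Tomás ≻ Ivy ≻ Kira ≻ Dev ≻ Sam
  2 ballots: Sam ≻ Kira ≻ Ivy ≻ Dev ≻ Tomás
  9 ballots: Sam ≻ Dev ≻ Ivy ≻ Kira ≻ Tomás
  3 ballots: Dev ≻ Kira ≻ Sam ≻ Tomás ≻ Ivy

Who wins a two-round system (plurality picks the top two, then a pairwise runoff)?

Ivy

Round 1 first-place votes: Ivy 15, Sam 11, Dev 3, Tomás 17, Kira 0. Tomás and Ivy advance.
Runoff: Tomás is ranked above Ivy on 20 ballots, Ivy above Tomás on 26.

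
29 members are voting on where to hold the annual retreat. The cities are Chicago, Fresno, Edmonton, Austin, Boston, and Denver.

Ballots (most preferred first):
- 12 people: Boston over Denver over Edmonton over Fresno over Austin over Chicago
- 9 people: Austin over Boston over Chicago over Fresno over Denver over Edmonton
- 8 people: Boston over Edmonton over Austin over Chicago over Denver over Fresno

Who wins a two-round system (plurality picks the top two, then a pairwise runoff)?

Boston

Round 1 first-place votes: Chicago 0, Fresno 0, Edmonton 0, Austin 9, Boston 20, Denver 0. Boston and Austin advance.
Runoff: Boston is ranked above Austin on 20 ballots, Austin above Boston on 9.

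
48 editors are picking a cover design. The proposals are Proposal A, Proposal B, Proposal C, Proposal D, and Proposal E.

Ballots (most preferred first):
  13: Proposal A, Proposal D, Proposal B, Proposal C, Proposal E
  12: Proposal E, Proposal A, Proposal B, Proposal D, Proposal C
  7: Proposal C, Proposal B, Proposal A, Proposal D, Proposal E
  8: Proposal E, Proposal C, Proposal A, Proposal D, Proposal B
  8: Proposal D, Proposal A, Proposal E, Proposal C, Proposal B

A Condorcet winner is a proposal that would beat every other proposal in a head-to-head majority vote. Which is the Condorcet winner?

Proposal A vs Proposal B: 41–7
Proposal A vs Proposal C: 33–15
Proposal A vs Proposal D: 40–8
Proposal A vs Proposal E: 28–20
Proposal A beats every other proposal.

Proposal A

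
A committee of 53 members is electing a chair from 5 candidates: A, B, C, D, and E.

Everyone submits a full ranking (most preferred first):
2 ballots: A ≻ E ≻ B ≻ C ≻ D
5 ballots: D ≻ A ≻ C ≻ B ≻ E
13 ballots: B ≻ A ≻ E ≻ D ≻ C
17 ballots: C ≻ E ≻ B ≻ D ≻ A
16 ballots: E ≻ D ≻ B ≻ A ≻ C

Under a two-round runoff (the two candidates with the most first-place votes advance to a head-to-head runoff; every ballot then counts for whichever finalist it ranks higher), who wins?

E

Round 1 first-place votes: A 2, B 13, C 17, D 5, E 16. C and E advance.
Runoff: C is ranked above E on 22 ballots, E above C on 31.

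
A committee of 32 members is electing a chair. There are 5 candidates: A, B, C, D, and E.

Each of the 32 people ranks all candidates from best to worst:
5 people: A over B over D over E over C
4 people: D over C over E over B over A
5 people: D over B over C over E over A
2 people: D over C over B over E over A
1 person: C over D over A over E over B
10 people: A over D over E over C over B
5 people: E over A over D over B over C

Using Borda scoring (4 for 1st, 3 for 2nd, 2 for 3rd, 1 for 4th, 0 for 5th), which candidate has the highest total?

D

A: 5×4 + 4×0 + 5×0 + 2×0 + 1×2 + 10×4 + 5×3 = 77
B: 5×3 + 4×1 + 5×3 + 2×2 + 1×0 + 10×0 + 5×1 = 43
C: 5×0 + 4×3 + 5×2 + 2×3 + 1×4 + 10×1 + 5×0 = 42
D: 5×2 + 4×4 + 5×4 + 2×4 + 1×3 + 10×3 + 5×2 = 97
E: 5×1 + 4×2 + 5×1 + 2×1 + 1×1 + 10×2 + 5×4 = 61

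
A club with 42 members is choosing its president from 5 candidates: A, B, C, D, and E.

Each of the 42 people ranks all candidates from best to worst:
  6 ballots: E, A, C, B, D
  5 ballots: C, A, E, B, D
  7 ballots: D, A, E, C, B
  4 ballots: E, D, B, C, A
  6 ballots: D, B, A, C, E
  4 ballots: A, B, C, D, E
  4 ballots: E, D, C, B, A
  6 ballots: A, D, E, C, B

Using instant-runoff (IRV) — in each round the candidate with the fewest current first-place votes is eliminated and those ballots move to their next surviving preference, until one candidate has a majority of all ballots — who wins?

Round 1: A 10, B 0, C 5, D 13, E 14. B eliminated.
Round 2: A 10, C 5, D 13, E 14. C eliminated.
Round 3: A 15, D 13, E 14. D eliminated.
Round 4: A 28, E 14. A has a majority (≥22).

A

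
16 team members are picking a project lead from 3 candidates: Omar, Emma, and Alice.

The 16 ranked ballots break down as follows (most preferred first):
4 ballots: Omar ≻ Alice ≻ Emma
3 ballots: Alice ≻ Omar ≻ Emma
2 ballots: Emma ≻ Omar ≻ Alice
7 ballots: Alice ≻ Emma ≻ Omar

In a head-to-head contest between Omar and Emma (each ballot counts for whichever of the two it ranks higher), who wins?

Omar is ranked above Emma on 7 ballots; Emma above Omar on 9.

Emma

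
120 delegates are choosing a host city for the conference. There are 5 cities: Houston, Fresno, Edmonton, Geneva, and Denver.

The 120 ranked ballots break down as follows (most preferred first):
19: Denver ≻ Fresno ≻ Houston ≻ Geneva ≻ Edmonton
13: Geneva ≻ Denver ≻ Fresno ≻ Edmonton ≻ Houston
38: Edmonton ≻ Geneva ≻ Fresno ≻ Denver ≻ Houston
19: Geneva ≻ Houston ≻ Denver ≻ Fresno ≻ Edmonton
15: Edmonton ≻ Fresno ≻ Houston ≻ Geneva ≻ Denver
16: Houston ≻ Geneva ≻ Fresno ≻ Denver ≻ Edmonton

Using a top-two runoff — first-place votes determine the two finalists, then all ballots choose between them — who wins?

Round 1 first-place votes: Houston 16, Fresno 0, Edmonton 53, Geneva 32, Denver 19. Edmonton and Geneva advance.
Runoff: Edmonton is ranked above Geneva on 53 ballots, Geneva above Edmonton on 67.

Geneva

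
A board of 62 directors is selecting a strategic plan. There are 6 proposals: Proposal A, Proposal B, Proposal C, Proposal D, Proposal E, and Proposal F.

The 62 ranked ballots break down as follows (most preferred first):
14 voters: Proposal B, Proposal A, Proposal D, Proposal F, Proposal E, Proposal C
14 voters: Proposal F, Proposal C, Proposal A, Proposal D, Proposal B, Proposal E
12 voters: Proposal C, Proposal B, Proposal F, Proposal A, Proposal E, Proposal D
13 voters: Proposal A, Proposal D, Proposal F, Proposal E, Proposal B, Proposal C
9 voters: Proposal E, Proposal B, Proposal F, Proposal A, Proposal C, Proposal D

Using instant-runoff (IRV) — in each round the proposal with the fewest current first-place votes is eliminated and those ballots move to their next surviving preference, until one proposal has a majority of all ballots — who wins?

Proposal B

Round 1: Proposal A 13, Proposal B 14, Proposal C 12, Proposal D 0, Proposal E 9, Proposal F 14. Proposal D eliminated.
Round 2: Proposal A 13, Proposal B 14, Proposal C 12, Proposal E 9, Proposal F 14. Proposal E eliminated.
Round 3: Proposal A 13, Proposal B 23, Proposal C 12, Proposal F 14. Proposal C eliminated.
Round 4: Proposal A 13, Proposal B 35, Proposal F 14. Proposal B has a majority (≥32).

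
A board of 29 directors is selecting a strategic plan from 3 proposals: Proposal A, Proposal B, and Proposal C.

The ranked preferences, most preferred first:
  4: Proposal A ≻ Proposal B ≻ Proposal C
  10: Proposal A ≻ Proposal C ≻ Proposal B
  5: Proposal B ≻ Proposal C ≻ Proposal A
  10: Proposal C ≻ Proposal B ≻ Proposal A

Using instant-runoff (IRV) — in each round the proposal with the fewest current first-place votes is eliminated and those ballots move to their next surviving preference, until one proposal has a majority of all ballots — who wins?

Proposal C

Round 1: Proposal A 14, Proposal B 5, Proposal C 10. Proposal B eliminated.
Round 2: Proposal A 14, Proposal C 15. Proposal C has a majority (≥15).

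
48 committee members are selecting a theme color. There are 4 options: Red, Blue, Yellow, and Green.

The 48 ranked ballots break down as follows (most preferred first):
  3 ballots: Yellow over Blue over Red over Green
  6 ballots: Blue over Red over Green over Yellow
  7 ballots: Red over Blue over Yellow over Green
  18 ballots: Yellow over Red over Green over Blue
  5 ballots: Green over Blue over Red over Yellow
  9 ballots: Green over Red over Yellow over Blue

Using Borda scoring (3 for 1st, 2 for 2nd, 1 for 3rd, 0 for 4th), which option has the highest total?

Red: 3×1 + 6×2 + 7×3 + 18×2 + 5×1 + 9×2 = 95
Blue: 3×2 + 6×3 + 7×2 + 18×0 + 5×2 + 9×0 = 48
Yellow: 3×3 + 6×0 + 7×1 + 18×3 + 5×0 + 9×1 = 79
Green: 3×0 + 6×1 + 7×0 + 18×1 + 5×3 + 9×3 = 66

Red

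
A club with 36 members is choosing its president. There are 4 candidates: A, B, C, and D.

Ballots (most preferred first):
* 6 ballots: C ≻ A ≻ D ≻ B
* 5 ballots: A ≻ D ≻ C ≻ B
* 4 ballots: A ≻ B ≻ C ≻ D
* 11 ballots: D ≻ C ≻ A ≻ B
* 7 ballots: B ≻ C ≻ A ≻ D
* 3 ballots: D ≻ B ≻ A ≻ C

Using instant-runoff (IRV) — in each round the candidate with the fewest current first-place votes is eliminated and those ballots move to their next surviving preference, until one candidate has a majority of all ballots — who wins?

Round 1: A 9, B 7, C 6, D 14. C eliminated.
Round 2: A 15, B 7, D 14. B eliminated.
Round 3: A 22, D 14. A has a majority (≥19).

A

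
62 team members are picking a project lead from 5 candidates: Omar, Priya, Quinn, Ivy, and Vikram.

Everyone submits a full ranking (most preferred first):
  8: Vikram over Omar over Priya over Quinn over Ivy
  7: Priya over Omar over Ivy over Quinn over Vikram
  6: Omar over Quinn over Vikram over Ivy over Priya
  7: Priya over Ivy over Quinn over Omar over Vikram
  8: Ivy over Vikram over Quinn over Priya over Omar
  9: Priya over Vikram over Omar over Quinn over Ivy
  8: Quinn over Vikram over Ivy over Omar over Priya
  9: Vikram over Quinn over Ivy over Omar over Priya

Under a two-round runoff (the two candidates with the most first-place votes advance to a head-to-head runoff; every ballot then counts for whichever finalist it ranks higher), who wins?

Vikram

Round 1 first-place votes: Omar 6, Priya 23, Quinn 8, Ivy 8, Vikram 17. Priya and Vikram advance.
Runoff: Priya is ranked above Vikram on 23 ballots, Vikram above Priya on 39.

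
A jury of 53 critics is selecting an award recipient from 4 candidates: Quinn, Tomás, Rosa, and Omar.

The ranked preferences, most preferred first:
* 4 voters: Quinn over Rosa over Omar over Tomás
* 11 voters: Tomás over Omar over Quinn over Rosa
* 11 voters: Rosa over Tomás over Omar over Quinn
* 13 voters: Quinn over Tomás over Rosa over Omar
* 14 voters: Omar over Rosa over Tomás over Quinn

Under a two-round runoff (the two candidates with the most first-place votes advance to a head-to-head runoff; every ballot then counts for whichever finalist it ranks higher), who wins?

Omar

Round 1 first-place votes: Quinn 17, Tomás 11, Rosa 11, Omar 14. Quinn and Omar advance.
Runoff: Quinn is ranked above Omar on 17 ballots, Omar above Quinn on 36.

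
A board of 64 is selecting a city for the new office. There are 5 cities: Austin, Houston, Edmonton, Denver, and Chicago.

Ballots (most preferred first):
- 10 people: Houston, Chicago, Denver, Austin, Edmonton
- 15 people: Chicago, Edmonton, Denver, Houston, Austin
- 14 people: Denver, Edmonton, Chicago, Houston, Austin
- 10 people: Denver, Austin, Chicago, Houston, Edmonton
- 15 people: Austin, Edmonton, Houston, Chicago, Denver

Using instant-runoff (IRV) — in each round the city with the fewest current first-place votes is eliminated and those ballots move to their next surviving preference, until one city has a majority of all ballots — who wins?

Round 1: Austin 15, Houston 10, Edmonton 0, Denver 24, Chicago 15. Edmonton eliminated.
Round 2: Austin 15, Houston 10, Denver 24, Chicago 15. Houston eliminated.
Round 3: Austin 15, Denver 24, Chicago 25. Austin eliminated.
Round 4: Denver 24, Chicago 40. Chicago has a majority (≥33).

Chicago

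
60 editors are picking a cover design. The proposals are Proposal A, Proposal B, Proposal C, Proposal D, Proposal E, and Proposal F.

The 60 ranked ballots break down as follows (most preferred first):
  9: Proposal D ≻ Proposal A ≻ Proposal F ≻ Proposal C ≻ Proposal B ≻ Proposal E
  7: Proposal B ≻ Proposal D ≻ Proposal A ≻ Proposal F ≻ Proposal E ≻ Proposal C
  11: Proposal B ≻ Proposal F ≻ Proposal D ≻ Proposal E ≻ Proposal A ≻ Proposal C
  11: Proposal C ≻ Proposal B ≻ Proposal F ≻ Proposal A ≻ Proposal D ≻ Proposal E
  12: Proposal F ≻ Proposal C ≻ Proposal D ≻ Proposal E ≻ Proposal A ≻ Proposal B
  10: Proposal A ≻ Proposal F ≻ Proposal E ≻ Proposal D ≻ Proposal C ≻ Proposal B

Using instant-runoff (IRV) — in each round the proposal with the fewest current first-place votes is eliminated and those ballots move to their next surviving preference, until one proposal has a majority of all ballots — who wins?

Proposal A

Round 1: Proposal A 10, Proposal B 18, Proposal C 11, Proposal D 9, Proposal E 0, Proposal F 12. Proposal E eliminated.
Round 2: Proposal A 10, Proposal B 18, Proposal C 11, Proposal D 9, Proposal F 12. Proposal D eliminated.
Round 3: Proposal A 19, Proposal B 18, Proposal C 11, Proposal F 12. Proposal C eliminated.
Round 4: Proposal A 19, Proposal B 29, Proposal F 12. Proposal F eliminated.
Round 5: Proposal A 31, Proposal B 29. Proposal A has a majority (≥31).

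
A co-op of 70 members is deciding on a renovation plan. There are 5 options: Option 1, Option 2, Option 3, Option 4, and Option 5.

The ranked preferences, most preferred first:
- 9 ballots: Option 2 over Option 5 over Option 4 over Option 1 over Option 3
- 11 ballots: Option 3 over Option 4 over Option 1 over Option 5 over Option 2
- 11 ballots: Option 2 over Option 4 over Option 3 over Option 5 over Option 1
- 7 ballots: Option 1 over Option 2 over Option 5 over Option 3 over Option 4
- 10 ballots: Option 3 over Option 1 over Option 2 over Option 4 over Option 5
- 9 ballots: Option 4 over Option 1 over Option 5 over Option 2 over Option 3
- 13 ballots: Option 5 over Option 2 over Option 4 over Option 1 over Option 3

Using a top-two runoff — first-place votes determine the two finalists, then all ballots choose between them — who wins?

Option 2

Round 1 first-place votes: Option 1 7, Option 2 20, Option 3 21, Option 4 9, Option 5 13. Option 3 and Option 2 advance.
Runoff: Option 3 is ranked above Option 2 on 21 ballots, Option 2 above Option 3 on 49.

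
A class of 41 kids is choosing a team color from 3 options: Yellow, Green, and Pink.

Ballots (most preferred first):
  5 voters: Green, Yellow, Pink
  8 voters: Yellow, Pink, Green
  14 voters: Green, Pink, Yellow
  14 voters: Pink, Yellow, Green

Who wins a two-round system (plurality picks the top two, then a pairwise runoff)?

Round 1 first-place votes: Yellow 8, Green 19, Pink 14. Green and Pink advance.
Runoff: Green is ranked above Pink on 19 ballots, Pink above Green on 22.

Pink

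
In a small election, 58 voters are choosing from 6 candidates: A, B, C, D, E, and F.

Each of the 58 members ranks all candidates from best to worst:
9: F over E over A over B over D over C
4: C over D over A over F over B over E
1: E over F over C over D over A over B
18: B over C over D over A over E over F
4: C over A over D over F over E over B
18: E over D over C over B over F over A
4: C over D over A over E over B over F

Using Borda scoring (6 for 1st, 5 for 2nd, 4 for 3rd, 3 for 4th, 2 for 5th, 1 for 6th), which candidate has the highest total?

C

A: 9×4 + 4×4 + 1×2 + 18×3 + 4×5 + 18×1 + 4×4 = 162
B: 9×3 + 4×2 + 1×1 + 18×6 + 4×1 + 18×3 + 4×2 = 210
C: 9×1 + 4×6 + 1×4 + 18×5 + 4×6 + 18×4 + 4×6 = 247
D: 9×2 + 4×5 + 1×3 + 18×4 + 4×4 + 18×5 + 4×5 = 239
E: 9×5 + 4×1 + 1×6 + 18×2 + 4×2 + 18×6 + 4×3 = 219
F: 9×6 + 4×3 + 1×5 + 18×1 + 4×3 + 18×2 + 4×1 = 141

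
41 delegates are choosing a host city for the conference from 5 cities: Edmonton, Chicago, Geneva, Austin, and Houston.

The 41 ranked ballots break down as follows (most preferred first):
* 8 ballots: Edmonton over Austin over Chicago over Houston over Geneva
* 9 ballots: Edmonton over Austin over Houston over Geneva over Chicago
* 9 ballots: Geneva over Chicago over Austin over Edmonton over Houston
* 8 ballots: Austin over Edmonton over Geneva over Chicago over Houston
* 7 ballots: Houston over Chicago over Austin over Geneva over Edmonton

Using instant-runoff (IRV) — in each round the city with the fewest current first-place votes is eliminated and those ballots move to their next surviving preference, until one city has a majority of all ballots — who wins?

Round 1: Edmonton 17, Chicago 0, Geneva 9, Austin 8, Houston 7. Chicago eliminated.
Round 2: Edmonton 17, Geneva 9, Austin 8, Houston 7. Houston eliminated.
Round 3: Edmonton 17, Geneva 9, Austin 15. Geneva eliminated.
Round 4: Edmonton 17, Austin 24. Austin has a majority (≥21).

Austin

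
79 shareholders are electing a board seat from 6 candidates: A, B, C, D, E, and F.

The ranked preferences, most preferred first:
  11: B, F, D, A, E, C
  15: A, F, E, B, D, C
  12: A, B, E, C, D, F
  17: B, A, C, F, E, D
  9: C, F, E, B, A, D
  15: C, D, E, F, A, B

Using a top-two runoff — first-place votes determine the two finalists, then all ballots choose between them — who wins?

Round 1 first-place votes: A 27, B 28, C 24, D 0, E 0, F 0. B and A advance.
Runoff: B is ranked above A on 37 ballots, A above B on 42.

A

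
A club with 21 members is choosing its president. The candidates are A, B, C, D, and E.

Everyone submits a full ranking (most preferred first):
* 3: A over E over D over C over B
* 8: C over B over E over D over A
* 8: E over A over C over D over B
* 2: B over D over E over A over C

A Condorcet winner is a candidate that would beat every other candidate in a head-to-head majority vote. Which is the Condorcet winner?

E

E vs A: 18–3
E vs B: 11–10
E vs C: 13–8
E vs D: 19–2
E beats every other candidate.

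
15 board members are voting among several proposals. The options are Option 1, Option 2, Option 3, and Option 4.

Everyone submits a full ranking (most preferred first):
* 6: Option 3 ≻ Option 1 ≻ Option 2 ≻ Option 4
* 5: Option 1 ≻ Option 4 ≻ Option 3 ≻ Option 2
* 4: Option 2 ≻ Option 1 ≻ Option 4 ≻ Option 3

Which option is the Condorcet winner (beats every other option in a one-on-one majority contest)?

Option 1

Option 1 vs Option 2: 11–4
Option 1 vs Option 3: 9–6
Option 1 vs Option 4: 15–0
Option 1 beats every other option.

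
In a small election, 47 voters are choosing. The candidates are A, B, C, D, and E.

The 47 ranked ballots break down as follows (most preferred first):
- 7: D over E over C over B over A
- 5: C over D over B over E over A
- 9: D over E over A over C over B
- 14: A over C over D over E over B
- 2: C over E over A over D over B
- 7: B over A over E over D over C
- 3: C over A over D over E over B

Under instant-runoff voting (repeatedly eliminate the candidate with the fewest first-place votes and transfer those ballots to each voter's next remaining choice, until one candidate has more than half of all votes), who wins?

Round 1: A 14, B 7, C 10, D 16, E 0. E eliminated.
Round 2: A 14, B 7, C 10, D 16. B eliminated.
Round 3: A 21, C 10, D 16. C eliminated.
Round 4: A 26, D 21. A has a majority (≥24).

A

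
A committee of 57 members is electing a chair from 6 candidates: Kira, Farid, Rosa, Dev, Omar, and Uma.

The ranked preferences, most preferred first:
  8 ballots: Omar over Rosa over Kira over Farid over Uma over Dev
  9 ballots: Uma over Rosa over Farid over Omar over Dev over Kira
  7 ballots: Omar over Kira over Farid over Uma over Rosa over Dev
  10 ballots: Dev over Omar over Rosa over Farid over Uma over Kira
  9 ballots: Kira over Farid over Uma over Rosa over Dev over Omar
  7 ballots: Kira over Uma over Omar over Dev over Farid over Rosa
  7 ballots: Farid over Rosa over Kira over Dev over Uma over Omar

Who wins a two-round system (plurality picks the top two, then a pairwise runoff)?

Round 1 first-place votes: Kira 16, Farid 7, Rosa 0, Dev 10, Omar 15, Uma 9. Kira and Omar advance.
Runoff: Kira is ranked above Omar on 23 ballots, Omar above Kira on 34.

Omar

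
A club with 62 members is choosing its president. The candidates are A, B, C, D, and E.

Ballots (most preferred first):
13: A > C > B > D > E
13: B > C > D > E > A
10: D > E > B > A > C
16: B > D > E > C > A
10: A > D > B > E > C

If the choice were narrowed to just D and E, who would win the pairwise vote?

D

D is ranked above E on 62 ballots; E above D on 0.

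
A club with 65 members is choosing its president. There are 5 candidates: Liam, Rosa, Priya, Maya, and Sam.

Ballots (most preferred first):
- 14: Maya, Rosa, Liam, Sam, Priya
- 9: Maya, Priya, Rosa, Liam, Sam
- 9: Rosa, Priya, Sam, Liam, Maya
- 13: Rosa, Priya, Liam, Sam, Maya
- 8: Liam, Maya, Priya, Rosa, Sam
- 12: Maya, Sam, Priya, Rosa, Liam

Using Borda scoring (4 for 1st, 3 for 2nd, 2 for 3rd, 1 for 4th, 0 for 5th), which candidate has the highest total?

Liam: 14×2 + 9×1 + 9×1 + 13×2 + 8×4 + 12×0 = 104
Rosa: 14×3 + 9×2 + 9×4 + 13×4 + 8×1 + 12×1 = 168
Priya: 14×0 + 9×3 + 9×3 + 13×3 + 8×2 + 12×2 = 133
Maya: 14×4 + 9×4 + 9×0 + 13×0 + 8×3 + 12×4 = 164
Sam: 14×1 + 9×0 + 9×2 + 13×1 + 8×0 + 12×3 = 81

Rosa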